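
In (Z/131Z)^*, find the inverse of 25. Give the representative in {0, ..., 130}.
Apply the extended Euclidean algorithm to (131, 25), tracking rows (r, s, t) with s·131 + t·25 = r. Each division r_prev = q·r_cur + r_new produces the new row as (previous row) − q·(current row):
  row A: (131, 1, 0)   [1·131 + 0·25 = 131]
  row B: (25, 0, 1)   [0·131 + 1·25 = 25]
  131 = 5·25 + 6   → row C = row A − 5·row B = (6, 1, −5)   [check: 1·131 − 5·25 = 6]
  25 = 4·6 + 1   → row D = row B − 4·row C = (1, −4, 21)   [check: −4·131 + 21·25 = 1]
  6 = 6·1 + 0   → remainder 0, stop. gcd = 1 (last nonzero row D).
The gcd is 1, so 25 is invertible mod 131. The last nonzero row gives −4·131 + 21·25 = 1, so t = 21. So 25^(−1) ≡ 21 (mod 131). Verify: 25 · 21 = 525 ≡ 1 (mod 131). ✓

Final answer: 25^(−1) ≡ 21 (mod 131)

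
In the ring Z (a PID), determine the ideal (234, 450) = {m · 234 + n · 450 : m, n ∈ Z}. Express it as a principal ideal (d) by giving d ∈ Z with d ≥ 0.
(234, 450) = (18); d = 18

In the PID Z, (a, b) is generated by gcd(a, b). Compute gcd(450, 234) with the extended Euclidean algorithm, tracking rows (r, s, t) with s·450 + t·234 = r:
  row A: (450, 1, 0)   [1·450 + 0·234 = 450]
  row B: (234, 0, 1)   [0·450 + 1·234 = 234]
  450 = 1·234 + 216   → row C = row A − 1·row B = (216, 1, −1)   [check: 1·450 − 1·234 = 216]
  234 = 1·216 + 18   → row D = row B − 1·row C = (18, −1, 2)   [check: −1·450 + 2·234 = 18]
  216 = 12·18 + 0   → remainder 0, stop. gcd = 18 (last nonzero row D).
So gcd(234, 450) = 18, with Bézout identity −1·450 + 2·234 = 18. Containment (⊇): the Bézout identity exhibits 18 as an element of (234, 450), giving (18) ⊆ (234, 450). Containment (⊆): since 18 | 234 and 18 | 450 (234 = 18·13, 450 = 18·25), every Z-linear combination of 234 and 450 is divisible by 18, so (234, 450) ⊆ (18). Therefore (234, 450) = (18), d = 18.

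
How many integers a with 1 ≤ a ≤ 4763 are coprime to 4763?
4320

The number of a ∈ {1, ..., 4763} with gcd(a, 4763) = 1 is by definition Euler's totient φ(4763). φ is multiplicative, with φ(p^e) = p^e − p^(e−1). Factorise 4763 = 11 · 433. Then
  φ(4763) = (11 − 1) · (433 − 1) = 10 · 432 = 4320.
So there are 4320 such integers.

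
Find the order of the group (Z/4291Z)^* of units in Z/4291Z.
|(Z/4291Z)^*| = 3672

(Z/4291Z)^* consists of the classes a with gcd(a, 4291) = 1, so its order is φ(4291). φ is multiplicative, with φ(p^e) = p^e − p^(e−1). Factorise 4291 = 7 · 613. Then
  φ(4291) = (7 − 1) · (613 − 1) = 6 · 612 = 3672.
Thus |(Z/4291Z)^*| = 3672.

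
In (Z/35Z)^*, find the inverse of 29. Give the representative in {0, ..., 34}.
Apply the extended Euclidean algorithm to (35, 29), tracking rows (r, s, t) with s·35 + t·29 = r. Each division r_prev = q·r_cur + r_new produces the new row as (previous row) − q·(current row):
  row A: (35, 1, 0)   [1·35 + 0·29 = 35]
  row B: (29, 0, 1)   [0·35 + 1·29 = 29]
  35 = 1·29 + 6   → row C = row A − 1·row B = (6, 1, −1)   [check: 1·35 − 1·29 = 6]
  29 = 4·6 + 5   → row D = row B − 4·row C = (5, −4, 5)   [check: −4·35 + 5·29 = 5]
  6 = 1·5 + 1   → row E = row C − 1·row D = (1, 5, −6)   [check: 5·35 − 6·29 = 1]
  5 = 5·1 + 0   → remainder 0, stop. gcd = 1 (last nonzero row E).
The gcd is 1, so 29 is invertible mod 35. The last nonzero row gives 5·35 − 6·29 = 1, so t = −6. So 29^(−1) ≡ −6 ≡ 29 (mod 35). Verify: 29 · 29 = 841 ≡ 1 (mod 35). ✓

Final answer: 29^(−1) ≡ 29 (mod 35)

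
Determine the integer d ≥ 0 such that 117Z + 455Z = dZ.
(117, 455) = (13); d = 13

In the PID Z, (a, b) is generated by gcd(a, b). Compute gcd(455, 117) with the extended Euclidean algorithm, tracking rows (r, s, t) with s·455 + t·117 = r:
  row A: (455, 1, 0)   [1·455 + 0·117 = 455]
  row B: (117, 0, 1)   [0·455 + 1·117 = 117]
  455 = 3·117 + 104   → row C = row A − 3·row B = (104, 1, −3)   [check: 1·455 − 3·117 = 104]
  117 = 1·104 + 13   → row D = row B − 1·row C = (13, −1, 4)   [check: −1·455 + 4·117 = 13]
  104 = 8·13 + 0   → remainder 0, stop. gcd = 13 (last nonzero row D).
So gcd(117, 455) = 13, with Bézout identity −1·455 + 4·117 = 13. Containment (⊇): the Bézout identity exhibits 13 as an element of (117, 455), giving (13) ⊆ (117, 455). Containment (⊆): since 13 | 117 and 13 | 455 (117 = 13·9, 455 = 13·35), every Z-linear combination of 117 and 455 is divisible by 13, so (117, 455) ⊆ (13). Therefore (117, 455) = (13), d = 13.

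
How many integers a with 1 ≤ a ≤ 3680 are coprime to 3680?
The number of a ∈ {1, ..., 3680} with gcd(a, 3680) = 1 is by definition Euler's totient φ(3680). φ is multiplicative, with φ(p^e) = p^e − p^(e−1). Factorise 3680 = 2^5 · 5 · 23. Then
  φ(3680) = (2^5 − 2^4) · (5 − 1) · (23 − 1) = 16 · 4 · 22 = 1408.
So there are 1408 such integers.

Final answer: 1408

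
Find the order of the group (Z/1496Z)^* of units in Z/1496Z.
|(Z/1496Z)^*| = 640

(Z/1496Z)^* consists of the classes a with gcd(a, 1496) = 1, so its order is φ(1496). φ is multiplicative, with φ(p^e) = p^e − p^(e−1). Factorise 1496 = 2^3 · 11 · 17. Then
  φ(1496) = (2^3 − 2^2) · (11 − 1) · (17 − 1) = 4 · 10 · 16 = 640.
Thus |(Z/1496Z)^*| = 640.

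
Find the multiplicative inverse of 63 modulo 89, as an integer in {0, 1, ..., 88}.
Apply the extended Euclidean algorithm to (89, 63), tracking rows (r, s, t) with s·89 + t·63 = r. Each division r_prev = q·r_cur + r_new produces the new row as (previous row) − q·(current row):
  row A: (89, 1, 0)   [1·89 + 0·63 = 89]
  row B: (63, 0, 1)   [0·89 + 1·63 = 63]
  89 = 1·63 + 26   → row C = row A − 1·row B = (26, 1, −1)   [check: 1·89 − 1·63 = 26]
  63 = 2·26 + 11   → row D = row B − 2·row C = (11, −2, 3)   [check: −2·89 + 3·63 = 11]
  26 = 2·11 + 4   → row E = row C − 2·row D = (4, 5, −7)   [check: 5·89 − 7·63 = 4]
  11 = 2·4 + 3   → row F = row D − 2·row E = (3, −12, 17)   [check: −12·89 + 17·63 = 3]
  4 = 1·3 + 1   → row G = row E − 1·row F = (1, 17, −24)   [check: 17·89 − 24·63 = 1]
  3 = 3·1 + 0   → remainder 0, stop. gcd = 1 (last nonzero row G).
The gcd is 1, so 63 is invertible mod 89. The last nonzero row gives 17·89 − 24·63 = 1, so t = −24. So 63^(−1) ≡ −24 ≡ 65 (mod 89). Verify: 63 · 65 = 4095 ≡ 1 (mod 89). ✓

Final answer: 63^(−1) ≡ 65 (mod 89)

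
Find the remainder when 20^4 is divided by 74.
Use repeated squaring. Binary(4) = 100. Walk through the bits of the exponent 4 left-to-right: at each bit after the leading one, square the running value, then multiply by 20 if the bit is 1 (always reducing mod 74):
  bit 1 = 1 (leading): start with 20.
  bit 2 = 0: square 20^2 = 400 ≡ 30 (mod 74).
  bit 3 = 0: square 30^2 = 900 ≡ 12 (mod 74).
Final value: 20^4 ≡ 12 (mod 74).

Final answer: 12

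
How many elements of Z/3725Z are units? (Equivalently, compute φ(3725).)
Z/3725Z has φ(3725) = 2960 units

An element a ∈ Z/3725Z is a unit iff gcd(a, 3725) = 1, so the number of units is φ(3725). φ is multiplicative, with φ(p^e) = p^e − p^(e−1). Factorise 3725 = 5^2 · 149. Then
  φ(3725) = (5^2 − 5^1) · (149 − 1) = 20 · 148 = 2960.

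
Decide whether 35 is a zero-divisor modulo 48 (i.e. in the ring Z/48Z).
NO

gcd(35, 48) = 1, so 35 is a unit in Z/48Z (it has a multiplicative inverse). A unit cannot be a zero-divisor: if 35·b ≡ 0 then multiplying both sides by 35^(−1) gives b ≡ 0. So 35 is not a zero-divisor.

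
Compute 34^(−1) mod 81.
Apply the extended Euclidean algorithm to (81, 34), tracking rows (r, s, t) with s·81 + t·34 = r. Each division r_prev = q·r_cur + r_new produces the new row as (previous row) − q·(current row):
  row A: (81, 1, 0)   [1·81 + 0·34 = 81]
  row B: (34, 0, 1)   [0·81 + 1·34 = 34]
  81 = 2·34 + 13   → row C = row A − 2·row B = (13, 1, −2)   [check: 1·81 − 2·34 = 13]
  34 = 2·13 + 8   → row D = row B − 2·row C = (8, −2, 5)   [check: −2·81 + 5·34 = 8]
  13 = 1·8 + 5   → row E = row C − 1·row D = (5, 3, −7)   [check: 3·81 − 7·34 = 5]
  8 = 1·5 + 3   → row F = row D − 1·row E = (3, −5, 12)   [check: −5·81 + 12·34 = 3]
  5 = 1·3 + 2   → row G = row E − 1·row F = (2, 8, −19)   [check: 8·81 − 19·34 = 2]
  3 = 1·2 + 1   → row H = row F − 1·row G = (1, −13, 31)   [check: −13·81 + 31·34 = 1]
  2 = 2·1 + 0   → remainder 0, stop. gcd = 1 (last nonzero row H).
The gcd is 1, so 34 is invertible mod 81. The last nonzero row gives −13·81 + 31·34 = 1, so t = 31. So 34^(−1) ≡ 31 (mod 81). Verify: 34 · 31 = 1054 ≡ 1 (mod 81). ✓

Final answer: 34^(−1) ≡ 31 (mod 81)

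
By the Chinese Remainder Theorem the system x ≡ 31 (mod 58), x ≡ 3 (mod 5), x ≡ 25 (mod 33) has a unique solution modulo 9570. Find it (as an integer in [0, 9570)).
x ≡ 553 (mod 9570); the representative in [0, 9570) is 553

The moduli 58, 5, 33 are pairwise coprime, so by the CRT there is a unique solution mod 58·5·33 = 9570.
Solve by successive substitution. Start with x ≡ 31 (mod 58).
  Combine with x ≡ 3 (mod 5): write x = 31 + 58·t and require 31 + 58·t ≡ 3 (mod 5), i.e. 58·t ≡ 3 − 31 ≡ 2 (mod 5). Since 58^(−1) ≡ 2 (mod 5) (58 ≡ 3 (mod 5)), t ≡ 2·2 ≡ 4 (mod 5). So x ≡ 31 + 58·4 = 263 (mod 290).
  Combine with x ≡ 25 (mod 33): write x = 263 + 290·t and require 263 + 290·t ≡ 25 (mod 33), i.e. 290·t ≡ 25 − 263 ≡ 26 (mod 33). Since 290^(−1) ≡ 14 (mod 33) (290 ≡ 26 (mod 33)), t ≡ 14·26 ≡ 1 (mod 33). So x ≡ 263 + 290·1 = 553 (mod 9570).
Unique solution in [0, 9570): x = 553.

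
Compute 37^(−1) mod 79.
37^(−1) ≡ 47 (mod 79)

Apply the extended Euclidean algorithm to (79, 37), tracking rows (r, s, t) with s·79 + t·37 = r. Each division r_prev = q·r_cur + r_new produces the new row as (previous row) − q·(current row):
  row A: (79, 1, 0)   [1·79 + 0·37 = 79]
  row B: (37, 0, 1)   [0·79 + 1·37 = 37]
  79 = 2·37 + 5   → row C = row A − 2·row B = (5, 1, −2)   [check: 1·79 − 2·37 = 5]
  37 = 7·5 + 2   → row D = row B − 7·row C = (2, −7, 15)   [check: −7·79 + 15·37 = 2]
  5 = 2·2 + 1   → row E = row C − 2·row D = (1, 15, −32)   [check: 15·79 − 32·37 = 1]
  2 = 2·1 + 0   → remainder 0, stop. gcd = 1 (last nonzero row E).
The gcd is 1, so 37 is invertible mod 79. The last nonzero row gives 15·79 − 32·37 = 1, so t = −32. So 37^(−1) ≡ −32 ≡ 47 (mod 79). Verify: 37 · 47 = 1739 ≡ 1 (mod 79). ✓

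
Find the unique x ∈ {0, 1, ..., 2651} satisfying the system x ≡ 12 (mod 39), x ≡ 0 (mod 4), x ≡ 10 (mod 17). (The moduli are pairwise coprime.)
The moduli 39, 4, 17 are pairwise coprime, so by the CRT there is a unique solution mod 39·4·17 = 2652.
Solve by successive substitution. Start with x ≡ 12 (mod 39).
  Combine with x ≡ 0 (mod 4): write x = 12 + 39·t and require 12 + 39·t ≡ 0 (mod 4), i.e. 39·t ≡ 0 − 12 ≡ 0 (mod 4). Since 39^(−1) ≡ 3 (mod 4) (39 ≡ 3 (mod 4)), t ≡ 3·0 ≡ 0 (mod 4). So x ≡ 12 + 39·0 = 12 (mod 156).
  Combine with x ≡ 10 (mod 17): write x = 12 + 156·t and require 12 + 156·t ≡ 10 (mod 17), i.e. 156·t ≡ 10 − 12 ≡ 15 (mod 17). Since 156^(−1) ≡ 6 (mod 17) (156 ≡ 3 (mod 17)), t ≡ 6·15 ≡ 5 (mod 17). So x ≡ 12 + 156·5 = 792 (mod 2652).
Unique solution in [0, 2652): x = 792.

Final answer: x ≡ 792 (mod 2652); the representative in [0, 2652) is 792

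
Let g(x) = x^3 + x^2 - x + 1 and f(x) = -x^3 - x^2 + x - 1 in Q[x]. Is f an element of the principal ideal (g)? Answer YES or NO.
In Q[x] the ideal (g) consists of all multiples of g, so f ∈ (g) iff g | f, i.e. iff the remainder of f on division by g is 0. Divide f by g (g is monic, so eliminate the leading term of the running remainder at each step):
  leading term -x^3: subtract (-1)·g(x) = -x^3 - x^2 + x - 1, leaving 0
The remainder is 0, so f(x) = g(x) · h(x) with h(x) = -1. Hence g | f, i.e. f ∈ (g).

Final answer: YES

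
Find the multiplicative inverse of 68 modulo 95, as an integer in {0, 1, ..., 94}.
68^(−1) ≡ 7 (mod 95)

Apply the extended Euclidean algorithm to (95, 68), tracking rows (r, s, t) with s·95 + t·68 = r. Each division r_prev = q·r_cur + r_new produces the new row as (previous row) − q·(current row):
  row A: (95, 1, 0)   [1·95 + 0·68 = 95]
  row B: (68, 0, 1)   [0·95 + 1·68 = 68]
  95 = 1·68 + 27   → row C = row A − 1·row B = (27, 1, −1)   [check: 1·95 − 1·68 = 27]
  68 = 2·27 + 14   → row D = row B − 2·row C = (14, −2, 3)   [check: −2·95 + 3·68 = 14]
  27 = 1·14 + 13   → row E = row C − 1·row D = (13, 3, −4)   [check: 3·95 − 4·68 = 13]
  14 = 1·13 + 1   → row F = row D − 1·row E = (1, −5, 7)   [check: −5·95 + 7·68 = 1]
  13 = 13·1 + 0   → remainder 0, stop. gcd = 1 (last nonzero row F).
The gcd is 1, so 68 is invertible mod 95. The last nonzero row gives −5·95 + 7·68 = 1, so t = 7. So 68^(−1) ≡ 7 (mod 95). Verify: 68 · 7 = 476 ≡ 1 (mod 95). ✓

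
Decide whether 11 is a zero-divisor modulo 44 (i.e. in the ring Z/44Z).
YES

gcd(11, 44) = 11 > 1, so 11 is not a unit in Z/44Z. In Z/nZ every nonzero non-unit is a zero-divisor: explicitly, take b = 44/gcd = 4 ≠ 0 (mod 44); then 11·4 = 44 = 1·44, i.e. 11·4 ≡ 0 (mod 44). So 11 is a zero-divisor.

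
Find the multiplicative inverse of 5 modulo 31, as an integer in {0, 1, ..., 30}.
Apply the extended Euclidean algorithm to (31, 5), tracking rows (r, s, t) with s·31 + t·5 = r. Each division r_prev = q·r_cur + r_new produces the new row as (previous row) − q·(current row):
  row A: (31, 1, 0)   [1·31 + 0·5 = 31]
  row B: (5, 0, 1)   [0·31 + 1·5 = 5]
  31 = 6·5 + 1   → row C = row A − 6·row B = (1, 1, −6)   [check: 1·31 − 6·5 = 1]
  5 = 5·1 + 0   → remainder 0, stop. gcd = 1 (last nonzero row C).
The gcd is 1, so 5 is invertible mod 31. The last nonzero row gives 1·31 − 6·5 = 1, so t = −6. So 5^(−1) ≡ −6 ≡ 25 (mod 31). Verify: 5 · 25 = 125 ≡ 1 (mod 31). ✓

Final answer: 5^(−1) ≡ 25 (mod 31)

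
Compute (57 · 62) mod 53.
36

Reduce the factors first: 57 ≡ 4, 62 ≡ 9 (mod 53), so 57 · 62 ≡ 4 · 9 (mod 53). 4 · 9 = 36. Dividing by 53: 36 = 0·53 + 36. So (57 · 62) mod 53 = 36.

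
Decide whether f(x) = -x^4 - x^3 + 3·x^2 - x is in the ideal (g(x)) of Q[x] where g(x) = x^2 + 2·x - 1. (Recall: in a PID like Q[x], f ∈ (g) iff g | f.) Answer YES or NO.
In Q[x] the ideal (g) consists of all multiples of g, so f ∈ (g) iff g | f, i.e. iff the remainder of f on division by g is 0. Divide f by g (g is monic, so eliminate the leading term of the running remainder at each step):
  leading term -x^4: subtract (-x^2)·g(x) = -x^4 - 2·x^3 + x^2, leaving x^3 + 2·x^2 - x
  leading term x^3: subtract (x)·g(x) = x^3 + 2·x^2 - x, leaving 0
The remainder is 0, so f(x) = g(x) · h(x) with h(x) = -x^2 + x. Hence g | f, i.e. f ∈ (g).

Final answer: YES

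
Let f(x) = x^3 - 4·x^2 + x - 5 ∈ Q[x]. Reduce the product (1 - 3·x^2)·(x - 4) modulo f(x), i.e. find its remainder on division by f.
First multiply in Q[x] without reducing: a · b = -3·x^3 + 12·x^2 + x - 4. Now divide by f(x) = x^3 - 4·x^2 + x - 5, eliminating the leading term at each step:
  leading term -3·x^3: subtract (-3)·f(x) = -3·x^3 + 12·x^2 - 3·x + 15, leaving 4·x - 19
The degree is now < 3, so this is the remainder. Hence a · b ≡ 4·x - 19 in Q[x]/(f).

Final answer: a · b ≡ 4·x - 19 (mod f(x))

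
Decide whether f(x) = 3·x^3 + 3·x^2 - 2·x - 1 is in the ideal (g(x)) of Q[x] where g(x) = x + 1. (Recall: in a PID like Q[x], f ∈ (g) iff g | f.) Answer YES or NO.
NO

In Q[x] the ideal (g) consists of all multiples of g, so f ∈ (g) iff g | f, i.e. iff the remainder of f on division by g is 0. Divide f by g (g is monic, so eliminate the leading term of the running remainder at each step):
  leading term 3·x^3: subtract (3·x^2)·g(x) = 3·x^3 + 3·x^2, leaving -2·x - 1
  leading term -2·x: subtract (-2)·g(x) = -2·x - 2, leaving 1
The remainder r(x) = 1 ≠ 0 (and deg r < deg g), so g ∤ f, i.e. f ∉ (g).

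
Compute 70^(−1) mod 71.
Apply the extended Euclidean algorithm to (71, 70), tracking rows (r, s, t) with s·71 + t·70 = r. Each division r_prev = q·r_cur + r_new produces the new row as (previous row) − q·(current row):
  row A: (71, 1, 0)   [1·71 + 0·70 = 71]
  row B: (70, 0, 1)   [0·71 + 1·70 = 70]
  71 = 1·70 + 1   → row C = row A − 1·row B = (1, 1, −1)   [check: 1·71 − 1·70 = 1]
  70 = 70·1 + 0   → remainder 0, stop. gcd = 1 (last nonzero row C).
The gcd is 1, so 70 is invertible mod 71. The last nonzero row gives 1·71 − 1·70 = 1, so t = −1. So 70^(−1) ≡ −1 ≡ 70 (mod 71). Verify: 70 · 70 = 4900 ≡ 1 (mod 71). ✓

Final answer: 70^(−1) ≡ 70 (mod 71)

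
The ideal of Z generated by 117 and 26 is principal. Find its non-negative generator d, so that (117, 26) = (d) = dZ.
(117, 26) = (13); d = 13

In the PID Z, (a, b) is generated by gcd(a, b). Compute gcd(117, 26) with the extended Euclidean algorithm, tracking rows (r, s, t) with s·117 + t·26 = r:
  row A: (117, 1, 0)   [1·117 + 0·26 = 117]
  row B: (26, 0, 1)   [0·117 + 1·26 = 26]
  117 = 4·26 + 13   → row C = row A − 4·row B = (13, 1, −4)   [check: 1·117 − 4·26 = 13]
  26 = 2·13 + 0   → remainder 0, stop. gcd = 13 (last nonzero row C).
So gcd(117, 26) = 13, with Bézout identity 1·117 − 4·26 = 13. Containment (⊇): the Bézout identity exhibits 13 as an element of (117, 26), giving (13) ⊆ (117, 26). Containment (⊆): since 13 | 117 and 13 | 26 (117 = 13·9, 26 = 13·2), every Z-linear combination of 117 and 26 is divisible by 13, so (117, 26) ⊆ (13). Therefore (117, 26) = (13), d = 13.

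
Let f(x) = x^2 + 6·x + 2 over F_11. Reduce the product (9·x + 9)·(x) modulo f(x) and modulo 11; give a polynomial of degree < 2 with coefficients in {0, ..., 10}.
a · b ≡ 10·x + 4 (mod f(x))

Multiply as integer polynomials: a · b = 9·x^2 + 9·x. Reducing coefficients mod 11: a · b ≡ 9·x^2 + 9·x. Now divide by f(x) = x^2 + 6·x + 2 in F_11[x], eliminating the leading term at each step:
  leading term 9·x^2: subtract (9)·f(x) = 9·x^2 + 10·x + 7, leaving 10·x + 4 (coefficients mod 11)
The degree is now < 2, so this is the remainder. Hence a · b ≡ 10·x + 4 in F_11[x]/(f).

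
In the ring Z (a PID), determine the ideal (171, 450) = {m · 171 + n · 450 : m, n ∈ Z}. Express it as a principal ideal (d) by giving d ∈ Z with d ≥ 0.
(171, 450) = (9); d = 9

In the PID Z, (a, b) is generated by gcd(a, b). Compute gcd(450, 171) with the extended Euclidean algorithm, tracking rows (r, s, t) with s·450 + t·171 = r:
  row A: (450, 1, 0)   [1·450 + 0·171 = 450]
  row B: (171, 0, 1)   [0·450 + 1·171 = 171]
  450 = 2·171 + 108   → row C = row A − 2·row B = (108, 1, −2)   [check: 1·450 − 2·171 = 108]
  171 = 1·108 + 63   → row D = row B − 1·row C = (63, −1, 3)   [check: −1·450 + 3·171 = 63]
  108 = 1·63 + 45   → row E = row C − 1·row D = (45, 2, −5)   [check: 2·450 − 5·171 = 45]
  63 = 1·45 + 18   → row F = row D − 1·row E = (18, −3, 8)   [check: −3·450 + 8·171 = 18]
  45 = 2·18 + 9   → row G = row E − 2·row F = (9, 8, −21)   [check: 8·450 − 21·171 = 9]
  18 = 2·9 + 0   → remainder 0, stop. gcd = 9 (last nonzero row G).
So gcd(171, 450) = 9, with Bézout identity 8·450 − 21·171 = 9. Containment (⊇): the Bézout identity exhibits 9 as an element of (171, 450), giving (9) ⊆ (171, 450). Containment (⊆): since 9 | 171 and 9 | 450 (171 = 9·19, 450 = 9·50), every Z-linear combination of 171 and 450 is divisible by 9, so (171, 450) ⊆ (9). Therefore (171, 450) = (9), d = 9.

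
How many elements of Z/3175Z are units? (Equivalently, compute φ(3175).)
An element a ∈ Z/3175Z is a unit iff gcd(a, 3175) = 1, so the number of units is φ(3175). φ is multiplicative, with φ(p^e) = p^e − p^(e−1). Factorise 3175 = 5^2 · 127. Then
  φ(3175) = (5^2 − 5^1) · (127 − 1) = 20 · 126 = 2520.

Final answer: Z/3175Z has φ(3175) = 2520 units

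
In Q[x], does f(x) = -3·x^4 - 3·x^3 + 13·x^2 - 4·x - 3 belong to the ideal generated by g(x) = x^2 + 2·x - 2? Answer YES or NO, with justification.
NO

In Q[x] the ideal (g) consists of all multiples of g, so f ∈ (g) iff g | f, i.e. iff the remainder of f on division by g is 0. Divide f by g (g is monic, so eliminate the leading term of the running remainder at each step):
  leading term -3·x^4: subtract (-3·x^2)·g(x) = -3·x^4 - 6·x^3 + 6·x^2, leaving 3·x^3 + 7·x^2 - 4·x - 3
  leading term 3·x^3: subtract (3·x)·g(x) = 3·x^3 + 6·x^2 - 6·x, leaving x^2 + 2·x - 3
  leading term x^2: subtract (1)·g(x) = x^2 + 2·x - 2, leaving -1
The remainder r(x) = -1 ≠ 0 (and deg r < deg g), so g ∤ f, i.e. f ∉ (g).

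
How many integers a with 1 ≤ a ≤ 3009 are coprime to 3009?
The number of a ∈ {1, ..., 3009} with gcd(a, 3009) = 1 is by definition Euler's totient φ(3009). φ is multiplicative, with φ(p^e) = p^e − p^(e−1). Factorise 3009 = 3 · 17 · 59. Then
  φ(3009) = (3 − 1) · (17 − 1) · (59 − 1) = 2 · 16 · 58 = 1856.
So there are 1856 such integers.

Final answer: 1856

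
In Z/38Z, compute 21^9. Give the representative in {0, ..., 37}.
37

Use repeated squaring. Binary(9) = 1001. Walk through the bits of the exponent 9 left-to-right: at each bit after the leading one, square the running value, then multiply by 21 if the bit is 1 (always reducing mod 38):
  bit 1 = 1 (leading): start with 21.
  bit 2 = 0: square 21^2 = 441 ≡ 23 (mod 38).
  bit 3 = 0: square 23^2 = 529 ≡ 35 (mod 38).
  bit 4 = 1: square 35^2 = 1225 ≡ 9; bit is 1, so multiply 9·21 = 189 ≡ 37 (mod 38).
Final value: 21^9 ≡ 37 (mod 38).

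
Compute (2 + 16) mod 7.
Reduce the summands first: 16 ≡ 2 (mod 7), so 2 + 16 ≡ 2 + 2 (mod 7). 2 + 2 = 4; 4 = 0·7 + 4, so (2 + 16) mod 7 = 4.

Final answer: 4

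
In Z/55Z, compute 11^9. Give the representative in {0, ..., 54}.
Use repeated squaring. Binary(9) = 1001. Walk through the bits of the exponent 9 left-to-right: at each bit after the leading one, square the running value, then multiply by 11 if the bit is 1 (always reducing mod 55):
  bit 1 = 1 (leading): start with 11.
  bit 2 = 0: square 11^2 = 121 ≡ 11 (mod 55).
  bit 3 = 0: square 11^2 = 121 ≡ 11 (mod 55).
  bit 4 = 1: square 11^2 = 121 ≡ 11; bit is 1, so multiply 11·11 = 121 ≡ 11 (mod 55).
Final value: 11^9 ≡ 11 (mod 55).

Final answer: 11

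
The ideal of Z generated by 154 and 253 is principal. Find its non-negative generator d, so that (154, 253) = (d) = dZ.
(154, 253) = (11); d = 11

In the PID Z, (a, b) is generated by gcd(a, b). Compute gcd(253, 154) with the extended Euclidean algorithm, tracking rows (r, s, t) with s·253 + t·154 = r:
  row A: (253, 1, 0)   [1·253 + 0·154 = 253]
  row B: (154, 0, 1)   [0·253 + 1·154 = 154]
  253 = 1·154 + 99   → row C = row A − 1·row B = (99, 1, −1)   [check: 1·253 − 1·154 = 99]
  154 = 1·99 + 55   → row D = row B − 1·row C = (55, −1, 2)   [check: −1·253 + 2·154 = 55]
  99 = 1·55 + 44   → row E = row C − 1·row D = (44, 2, −3)   [check: 2·253 − 3·154 = 44]
  55 = 1·44 + 11   → row F = row D − 1·row E = (11, −3, 5)   [check: −3·253 + 5·154 = 11]
  44 = 4·11 + 0   → remainder 0, stop. gcd = 11 (last nonzero row F).
So gcd(154, 253) = 11, with Bézout identity −3·253 + 5·154 = 11. Containment (⊇): the Bézout identity exhibits 11 as an element of (154, 253), giving (11) ⊆ (154, 253). Containment (⊆): since 11 | 154 and 11 | 253 (154 = 11·14, 253 = 11·23), every Z-linear combination of 154 and 253 is divisible by 11, so (154, 253) ⊆ (11). Therefore (154, 253) = (11), d = 11.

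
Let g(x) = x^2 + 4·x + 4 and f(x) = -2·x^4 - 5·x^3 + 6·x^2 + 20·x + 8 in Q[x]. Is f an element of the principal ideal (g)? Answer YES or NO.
In Q[x] the ideal (g) consists of all multiples of g, so f ∈ (g) iff g | f, i.e. iff the remainder of f on division by g is 0. Divide f by g (g is monic, so eliminate the leading term of the running remainder at each step):
  leading term -2·x^4: subtract (-2·x^2)·g(x) = -2·x^4 - 8·x^3 - 8·x^2, leaving 3·x^3 + 14·x^2 + 20·x + 8
  leading term 3·x^3: subtract (3·x)·g(x) = 3·x^3 + 12·x^2 + 12·x, leaving 2·x^2 + 8·x + 8
  leading term 2·x^2: subtract (2)·g(x) = 2·x^2 + 8·x + 8, leaving 0
The remainder is 0, so f(x) = g(x) · h(x) with h(x) = -2·x^2 + 3·x + 2. Hence g | f, i.e. f ∈ (g).

Final answer: YES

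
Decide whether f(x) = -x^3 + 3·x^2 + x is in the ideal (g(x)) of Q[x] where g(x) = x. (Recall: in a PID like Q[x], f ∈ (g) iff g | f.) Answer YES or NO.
In Q[x] the ideal (g) consists of all multiples of g, so f ∈ (g) iff g | f, i.e. iff the remainder of f on division by g is 0. Divide f by g (g is monic, so eliminate the leading term of the running remainder at each step):
  leading term -x^3: subtract (-x^2)·g(x) = -x^3, leaving 3·x^2 + x
  leading term 3·x^2: subtract (3·x)·g(x) = 3·x^2, leaving x
  leading term x: subtract (1)·g(x) = x, leaving 0
The remainder is 0, so f(x) = g(x) · h(x) with h(x) = -x^2 + 3·x + 1. Hence g | f, i.e. f ∈ (g).

Final answer: YES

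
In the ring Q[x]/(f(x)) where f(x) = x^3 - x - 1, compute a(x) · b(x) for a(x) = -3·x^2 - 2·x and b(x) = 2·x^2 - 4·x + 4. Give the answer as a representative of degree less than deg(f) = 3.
First multiply in Q[x] without reducing: a · b = -6·x^4 + 8·x^3 - 4·x^2 - 8·x. Now divide by f(x) = x^3 - x - 1, eliminating the leading term at each step:
  leading term -6·x^4: subtract (-6·x)·f(x) = -6·x^4 + 6·x^2 + 6·x, leaving 8·x^3 - 10·x^2 - 14·x
  leading term 8·x^3: subtract (8)·f(x) = 8·x^3 - 8·x - 8, leaving -10·x^2 - 6·x + 8
The degree is now < 3, so this is the remainder. Hence a · b ≡ -10·x^2 - 6·x + 8 in Q[x]/(f).

Final answer: a · b ≡ -10·x^2 - 6·x + 8 (mod f(x))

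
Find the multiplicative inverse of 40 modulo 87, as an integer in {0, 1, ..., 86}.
40^(−1) ≡ 37 (mod 87)

Apply the extended Euclidean algorithm to (87, 40), tracking rows (r, s, t) with s·87 + t·40 = r. Each division r_prev = q·r_cur + r_new produces the new row as (previous row) − q·(current row):
  row A: (87, 1, 0)   [1·87 + 0·40 = 87]
  row B: (40, 0, 1)   [0·87 + 1·40 = 40]
  87 = 2·40 + 7   → row C = row A − 2·row B = (7, 1, −2)   [check: 1·87 − 2·40 = 7]
  40 = 5·7 + 5   → row D = row B − 5·row C = (5, −5, 11)   [check: −5·87 + 11·40 = 5]
  7 = 1·5 + 2   → row E = row C − 1·row D = (2, 6, −13)   [check: 6·87 − 13·40 = 2]
  5 = 2·2 + 1   → row F = row D − 2·row E = (1, −17, 37)   [check: −17·87 + 37·40 = 1]
  2 = 2·1 + 0   → remainder 0, stop. gcd = 1 (last nonzero row F).
The gcd is 1, so 40 is invertible mod 87. The last nonzero row gives −17·87 + 37·40 = 1, so t = 37. So 40^(−1) ≡ 37 (mod 87). Verify: 40 · 37 = 1480 ≡ 1 (mod 87). ✓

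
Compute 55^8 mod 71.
Use repeated squaring. Binary(8) = 1000. Walk through the bits of the exponent 8 left-to-right: at each bit after the leading one, square the running value, then multiply by 55 if the bit is 1 (always reducing mod 71):
  bit 1 = 1 (leading): start with 55.
  bit 2 = 0: square 55^2 = 3025 ≡ 43 (mod 71).
  bit 3 = 0: square 43^2 = 1849 ≡ 3 (mod 71).
  bit 4 = 0: square 3^2 = 9 (mod 71).
Final value: 55^8 ≡ 9 (mod 71).

Final answer: 9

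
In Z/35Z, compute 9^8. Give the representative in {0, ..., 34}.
11

Use repeated squaring. Binary(8) = 1000. Walk through the bits of the exponent 8 left-to-right: at each bit after the leading one, square the running value, then multiply by 9 if the bit is 1 (always reducing mod 35):
  bit 1 = 1 (leading): start with 9.
  bit 2 = 0: square 9^2 = 81 ≡ 11 (mod 35).
  bit 3 = 0: square 11^2 = 121 ≡ 16 (mod 35).
  bit 4 = 0: square 16^2 = 256 ≡ 11 (mod 35).
Final value: 9^8 ≡ 11 (mod 35).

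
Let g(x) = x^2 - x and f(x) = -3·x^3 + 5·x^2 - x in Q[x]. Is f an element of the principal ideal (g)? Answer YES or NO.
NO

In Q[x] the ideal (g) consists of all multiples of g, so f ∈ (g) iff g | f, i.e. iff the remainder of f on division by g is 0. Divide f by g (g is monic, so eliminate the leading term of the running remainder at each step):
  leading term -3·x^3: subtract (-3·x)·g(x) = -3·x^3 + 3·x^2, leaving 2·x^2 - x
  leading term 2·x^2: subtract (2)·g(x) = 2·x^2 - 2·x, leaving x
The remainder r(x) = x ≠ 0 (and deg r < deg g), so g ∤ f, i.e. f ∉ (g).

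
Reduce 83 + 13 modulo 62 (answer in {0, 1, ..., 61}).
Reduce the summands first: 83 ≡ 21 (mod 62), so 83 + 13 ≡ 21 + 13 (mod 62). 21 + 13 = 34; 34 = 0·62 + 34, so (83 + 13) mod 62 = 34.

Final answer: 34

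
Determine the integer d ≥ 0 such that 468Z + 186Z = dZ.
In the PID Z, (a, b) is generated by gcd(a, b). Compute gcd(468, 186) with the extended Euclidean algorithm, tracking rows (r, s, t) with s·468 + t·186 = r:
  row A: (468, 1, 0)   [1·468 + 0·186 = 468]
  row B: (186, 0, 1)   [0·468 + 1·186 = 186]
  468 = 2·186 + 96   → row C = row A − 2·row B = (96, 1, −2)   [check: 1·468 − 2·186 = 96]
  186 = 1·96 + 90   → row D = row B − 1·row C = (90, −1, 3)   [check: −1·468 + 3·186 = 90]
  96 = 1·90 + 6   → row E = row C − 1·row D = (6, 2, −5)   [check: 2·468 − 5·186 = 6]
  90 = 15·6 + 0   → remainder 0, stop. gcd = 6 (last nonzero row E).
So gcd(468, 186) = 6, with Bézout identity 2·468 − 5·186 = 6. Containment (⊇): the Bézout identity exhibits 6 as an element of (468, 186), giving (6) ⊆ (468, 186). Containment (⊆): since 6 | 468 and 6 | 186 (468 = 6·78, 186 = 6·31), every Z-linear combination of 468 and 186 is divisible by 6, so (468, 186) ⊆ (6). Therefore (468, 186) = (6), d = 6.

Final answer: (468, 186) = (6); d = 6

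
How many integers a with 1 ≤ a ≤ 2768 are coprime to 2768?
The number of a ∈ {1, ..., 2768} with gcd(a, 2768) = 1 is by definition Euler's totient φ(2768). φ is multiplicative, with φ(p^e) = p^e − p^(e−1). Factorise 2768 = 2^4 · 173. Then
  φ(2768) = (2^4 − 2^3) · (173 − 1) = 8 · 172 = 1376.
So there are 1376 such integers.

Final answer: 1376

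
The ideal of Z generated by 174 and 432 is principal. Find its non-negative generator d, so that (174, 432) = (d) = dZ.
(174, 432) = (6); d = 6

In the PID Z, (a, b) is generated by gcd(a, b). Compute gcd(432, 174) with the extended Euclidean algorithm, tracking rows (r, s, t) with s·432 + t·174 = r:
  row A: (432, 1, 0)   [1·432 + 0·174 = 432]
  row B: (174, 0, 1)   [0·432 + 1·174 = 174]
  432 = 2·174 + 84   → row C = row A − 2·row B = (84, 1, −2)   [check: 1·432 − 2·174 = 84]
  174 = 2·84 + 6   → row D = row B − 2·row C = (6, −2, 5)   [check: −2·432 + 5·174 = 6]
  84 = 14·6 + 0   → remainder 0, stop. gcd = 6 (last nonzero row D).
So gcd(174, 432) = 6, with Bézout identity −2·432 + 5·174 = 6. Containment (⊇): the Bézout identity exhibits 6 as an element of (174, 432), giving (6) ⊆ (174, 432). Containment (⊆): since 6 | 174 and 6 | 432 (174 = 6·29, 432 = 6·72), every Z-linear combination of 174 and 432 is divisible by 6, so (174, 432) ⊆ (6). Therefore (174, 432) = (6), d = 6.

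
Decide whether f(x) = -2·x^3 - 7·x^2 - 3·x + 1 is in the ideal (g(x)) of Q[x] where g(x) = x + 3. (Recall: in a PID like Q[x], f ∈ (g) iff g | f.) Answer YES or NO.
In Q[x] the ideal (g) consists of all multiples of g, so f ∈ (g) iff g | f, i.e. iff the remainder of f on division by g is 0. Divide f by g (g is monic, so eliminate the leading term of the running remainder at each step):
  leading term -2·x^3: subtract (-2·x^2)·g(x) = -2·x^3 - 6·x^2, leaving -x^2 - 3·x + 1
  leading term -x^2: subtract (-x)·g(x) = -x^2 - 3·x, leaving 1
The remainder r(x) = 1 ≠ 0 (and deg r < deg g), so g ∤ f, i.e. f ∉ (g).

Final answer: NO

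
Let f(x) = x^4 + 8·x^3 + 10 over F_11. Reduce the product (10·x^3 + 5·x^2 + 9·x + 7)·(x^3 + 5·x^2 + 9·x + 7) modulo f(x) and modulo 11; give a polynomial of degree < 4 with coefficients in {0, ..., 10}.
a · b ≡ 6·x^3 + 7·x^2 + 2·x + 10 (mod f(x))

Multiply as integer polynomials: a · b = 10·x^6 + 55·x^5 + 124·x^4 + 167·x^3 + 151·x^2 + 126·x + 49. Reducing coefficients mod 11: a · b ≡ 10·x^6 + 3·x^4 + 2·x^3 + 8·x^2 + 5·x + 5. Now divide by f(x) = x^4 + 8·x^3 + 10 in F_11[x], eliminating the leading term at each step:
  leading term 10·x^6: subtract (10·x^2)·f(x) = 10·x^6 + 3·x^5 + x^2, leaving 8·x^5 + 3·x^4 + 2·x^3 + 7·x^2 + 5·x + 5 (coefficients mod 11)
  leading term 8·x^5: subtract (8·x)·f(x) = 8·x^5 + 9·x^4 + 3·x, leaving 5·x^4 + 2·x^3 + 7·x^2 + 2·x + 5 (coefficients mod 11)
  leading term 5·x^4: subtract (5)·f(x) = 5·x^4 + 7·x^3 + 6, leaving 6·x^3 + 7·x^2 + 2·x + 10 (coefficients mod 11)
The degree is now < 4, so this is the remainder. Hence a · b ≡ 6·x^3 + 7·x^2 + 2·x + 10 in F_11[x]/(f).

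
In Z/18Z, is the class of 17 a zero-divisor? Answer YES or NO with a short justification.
NO

gcd(17, 18) = 1, so 17 is a unit in Z/18Z (it has a multiplicative inverse). A unit cannot be a zero-divisor: if 17·b ≡ 0 then multiplying both sides by 17^(−1) gives b ≡ 0. So 17 is not a zero-divisor.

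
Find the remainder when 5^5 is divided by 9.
2

Use repeated squaring. Binary(5) = 101. Walk through the bits of the exponent 5 left-to-right: at each bit after the leading one, square the running value, then multiply by 5 if the bit is 1 (always reducing mod 9):
  bit 1 = 1 (leading): start with 5.
  bit 2 = 0: square 5^2 = 25 ≡ 7 (mod 9).
  bit 3 = 1: square 7^2 = 49 ≡ 4; bit is 1, so multiply 4·5 = 20 ≡ 2 (mod 9).
Final value: 5^5 ≡ 2 (mod 9).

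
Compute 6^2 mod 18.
Use repeated squaring. Binary(2) = 10. Walk through the bits of the exponent 2 left-to-right: at each bit after the leading one, square the running value, then multiply by 6 if the bit is 1 (always reducing mod 18):
  bit 1 = 1 (leading): start with 6.
  bit 2 = 0: square 6^2 = 36 ≡ 0 (mod 18).
Final value: 6^2 ≡ 0 (mod 18).

Final answer: 0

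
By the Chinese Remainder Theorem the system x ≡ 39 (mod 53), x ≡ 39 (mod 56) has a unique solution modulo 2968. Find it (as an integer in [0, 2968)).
x ≡ 39 (mod 2968); the representative in [0, 2968) is 39

The moduli 53, 56 are pairwise coprime, so by the CRT there is a unique solution mod 53·56 = 2968.
Solve by successive substitution. Start with x ≡ 39 (mod 53).
  Combine with x ≡ 39 (mod 56): write x = 39 + 53·t and require 39 + 53·t ≡ 39 (mod 56), i.e. 53·t ≡ 39 − 39 ≡ 0 (mod 56). Since 53^(−1) ≡ 37 (mod 56), t ≡ 37·0 ≡ 0 (mod 56). So x ≡ 39 + 53·0 = 39 (mod 2968).
Unique solution in [0, 2968): x = 39.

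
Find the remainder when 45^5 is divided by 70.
Use repeated squaring. Binary(5) = 101. Walk through the bits of the exponent 5 left-to-right: at each bit after the leading one, square the running value, then multiply by 45 if the bit is 1 (always reducing mod 70):
  bit 1 = 1 (leading): start with 45.
  bit 2 = 0: square 45^2 = 2025 ≡ 65 (mod 70).
  bit 3 = 1: square 65^2 = 4225 ≡ 25; bit is 1, so multiply 25·45 = 1125 ≡ 5 (mod 70).
Final value: 45^5 ≡ 5 (mod 70).

Final answer: 5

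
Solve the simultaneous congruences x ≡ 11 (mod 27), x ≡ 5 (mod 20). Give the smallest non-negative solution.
x ≡ 65 (mod 540); the representative in [0, 540) is 65

The moduli 27, 20 are pairwise coprime, so by the CRT there is a unique solution mod 27·20 = 540.
Solve by successive substitution. Start with x ≡ 11 (mod 27).
  Combine with x ≡ 5 (mod 20): write x = 11 + 27·t and require 11 + 27·t ≡ 5 (mod 20), i.e. 27·t ≡ 5 − 11 ≡ 14 (mod 20). Since 27^(−1) ≡ 3 (mod 20) (27 ≡ 7 (mod 20)), t ≡ 3·14 ≡ 2 (mod 20). So x ≡ 11 + 27·2 = 65 (mod 540).
Unique solution in [0, 540): x = 65.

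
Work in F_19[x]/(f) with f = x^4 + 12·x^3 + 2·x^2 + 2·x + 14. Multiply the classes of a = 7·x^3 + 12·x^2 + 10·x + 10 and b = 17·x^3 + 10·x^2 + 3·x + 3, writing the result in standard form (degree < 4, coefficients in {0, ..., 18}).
a · b ≡ 18·x^3 + 3·x^2 + 2·x (mod f(x))

Multiply as integer polynomials: a · b = 119·x^6 + 274·x^5 + 311·x^4 + 327·x^3 + 166·x^2 + 60·x + 30. Reducing coefficients mod 19: a · b ≡ 5·x^6 + 8·x^5 + 7·x^4 + 4·x^3 + 14·x^2 + 3·x + 11. Now divide by f(x) = x^4 + 12·x^3 + 2·x^2 + 2·x + 14 in F_19[x], eliminating the leading term at each step:
  leading term 5·x^6: subtract (5·x^2)·f(x) = 5·x^6 + 3·x^5 + 10·x^4 + 10·x^3 + 13·x^2, leaving 5·x^5 + 16·x^4 + 13·x^3 + x^2 + 3·x + 11 (coefficients mod 19)
  leading term 5·x^5: subtract (5·x)·f(x) = 5·x^5 + 3·x^4 + 10·x^3 + 10·x^2 + 13·x, leaving 13·x^4 + 3·x^3 + 10·x^2 + 9·x + 11 (coefficients mod 19)
  leading term 13·x^4: subtract (13)·f(x) = 13·x^4 + 4·x^3 + 7·x^2 + 7·x + 11, leaving 18·x^3 + 3·x^2 + 2·x (coefficients mod 19)
The degree is now < 4, so this is the remainder. Hence a · b ≡ 18·x^3 + 3·x^2 + 2·x in F_19[x]/(f).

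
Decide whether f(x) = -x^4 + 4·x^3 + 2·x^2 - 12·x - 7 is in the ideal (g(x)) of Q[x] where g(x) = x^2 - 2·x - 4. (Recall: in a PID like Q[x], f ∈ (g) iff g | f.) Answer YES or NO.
NO

In Q[x] the ideal (g) consists of all multiples of g, so f ∈ (g) iff g | f, i.e. iff the remainder of f on division by g is 0. Divide f by g (g is monic, so eliminate the leading term of the running remainder at each step):
  leading term -x^4: subtract (-x^2)·g(x) = -x^4 + 2·x^3 + 4·x^2, leaving 2·x^3 - 2·x^2 - 12·x - 7
  leading term 2·x^3: subtract (2·x)·g(x) = 2·x^3 - 4·x^2 - 8·x, leaving 2·x^2 - 4·x - 7
  leading term 2·x^2: subtract (2)·g(x) = 2·x^2 - 4·x - 8, leaving 1
The remainder r(x) = 1 ≠ 0 (and deg r < deg g), so g ∤ f, i.e. f ∉ (g).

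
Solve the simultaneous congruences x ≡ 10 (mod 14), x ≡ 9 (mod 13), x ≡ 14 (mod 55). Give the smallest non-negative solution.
The moduli 14, 13, 55 are pairwise coprime, so by the CRT there is a unique solution mod 14·13·55 = 10010.
Solve by successive substitution. Start with x ≡ 10 (mod 14).
  Combine with x ≡ 9 (mod 13): write x = 10 + 14·t and require 10 + 14·t ≡ 9 (mod 13), i.e. 14·t ≡ 9 − 10 ≡ 12 (mod 13). Since 14^(−1) ≡ 1 (mod 13) (14 ≡ 1 (mod 13)), t ≡ 1·12 ≡ 12 (mod 13). So x ≡ 10 + 14·12 = 178 (mod 182).
  Combine with x ≡ 14 (mod 55): write x = 178 + 182·t and require 178 + 182·t ≡ 14 (mod 55), i.e. 182·t ≡ 14 − 178 ≡ 1 (mod 55). Since 182^(−1) ≡ 13 (mod 55) (182 ≡ 17 (mod 55)), t ≡ 13·1 ≡ 13 (mod 55). So x ≡ 178 + 182·13 = 2544 (mod 10010).
Unique solution in [0, 10010): x = 2544.

Final answer: x ≡ 2544 (mod 10010); the representative in [0, 10010) is 2544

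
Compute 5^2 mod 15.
Use repeated squaring. Binary(2) = 10. Walk through the bits of the exponent 2 left-to-right: at each bit after the leading one, square the running value, then multiply by 5 if the bit is 1 (always reducing mod 15):
  bit 1 = 1 (leading): start with 5.
  bit 2 = 0: square 5^2 = 25 ≡ 10 (mod 15).
Final value: 5^2 ≡ 10 (mod 15).

Final answer: 10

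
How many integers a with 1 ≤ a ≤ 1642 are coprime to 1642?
The number of a ∈ {1, ..., 1642} with gcd(a, 1642) = 1 is by definition Euler's totient φ(1642). φ is multiplicative, with φ(p^e) = p^e − p^(e−1). Factorise 1642 = 2 · 821. Then
  φ(1642) = (2 − 1) · (821 − 1) = 1 · 820 = 820.
So there are 820 such integers.

Final answer: 820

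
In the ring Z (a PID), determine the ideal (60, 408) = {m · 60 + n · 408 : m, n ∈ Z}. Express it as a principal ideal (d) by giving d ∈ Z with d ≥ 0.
(60, 408) = (12); d = 12

In the PID Z, (a, b) is generated by gcd(a, b). Compute gcd(408, 60) with the extended Euclidean algorithm, tracking rows (r, s, t) with s·408 + t·60 = r:
  row A: (408, 1, 0)   [1·408 + 0·60 = 408]
  row B: (60, 0, 1)   [0·408 + 1·60 = 60]
  408 = 6·60 + 48   → row C = row A − 6·row B = (48, 1, −6)   [check: 1·408 − 6·60 = 48]
  60 = 1·48 + 12   → row D = row B − 1·row C = (12, −1, 7)   [check: −1·408 + 7·60 = 12]
  48 = 4·12 + 0   → remainder 0, stop. gcd = 12 (last nonzero row D).
So gcd(60, 408) = 12, with Bézout identity −1·408 + 7·60 = 12. Containment (⊇): the Bézout identity exhibits 12 as an element of (60, 408), giving (12) ⊆ (60, 408). Containment (⊆): since 12 | 60 and 12 | 408 (60 = 12·5, 408 = 12·34), every Z-linear combination of 60 and 408 is divisible by 12, so (60, 408) ⊆ (12). Therefore (60, 408) = (12), d = 12.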